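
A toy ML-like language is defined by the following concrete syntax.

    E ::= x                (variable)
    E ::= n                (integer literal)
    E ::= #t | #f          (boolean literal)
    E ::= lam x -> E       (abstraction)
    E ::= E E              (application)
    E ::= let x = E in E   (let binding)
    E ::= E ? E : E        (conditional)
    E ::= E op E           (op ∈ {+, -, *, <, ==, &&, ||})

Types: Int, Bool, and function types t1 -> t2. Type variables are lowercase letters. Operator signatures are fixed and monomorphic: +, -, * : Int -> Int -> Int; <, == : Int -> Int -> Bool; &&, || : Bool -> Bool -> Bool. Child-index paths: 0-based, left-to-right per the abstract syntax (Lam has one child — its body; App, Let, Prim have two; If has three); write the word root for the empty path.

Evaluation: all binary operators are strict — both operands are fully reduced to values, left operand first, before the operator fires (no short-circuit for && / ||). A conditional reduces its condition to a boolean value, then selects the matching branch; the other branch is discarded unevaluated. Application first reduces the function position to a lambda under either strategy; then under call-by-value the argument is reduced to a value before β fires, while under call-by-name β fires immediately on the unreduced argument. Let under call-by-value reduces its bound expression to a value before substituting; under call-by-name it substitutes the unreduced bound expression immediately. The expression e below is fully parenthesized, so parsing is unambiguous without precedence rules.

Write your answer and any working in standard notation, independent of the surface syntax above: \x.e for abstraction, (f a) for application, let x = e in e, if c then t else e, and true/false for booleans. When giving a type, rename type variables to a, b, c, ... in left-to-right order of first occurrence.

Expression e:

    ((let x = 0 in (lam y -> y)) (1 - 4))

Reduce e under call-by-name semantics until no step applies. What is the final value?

Trace:
step 0: ((let x = 0 in (\y.y)) (1 - 4))
step 1: [let@0] ((\y.y) (1 - 4))
step 2: [beta@root] (1 - 4)
step 3: [delta@root] -3

Answer: -3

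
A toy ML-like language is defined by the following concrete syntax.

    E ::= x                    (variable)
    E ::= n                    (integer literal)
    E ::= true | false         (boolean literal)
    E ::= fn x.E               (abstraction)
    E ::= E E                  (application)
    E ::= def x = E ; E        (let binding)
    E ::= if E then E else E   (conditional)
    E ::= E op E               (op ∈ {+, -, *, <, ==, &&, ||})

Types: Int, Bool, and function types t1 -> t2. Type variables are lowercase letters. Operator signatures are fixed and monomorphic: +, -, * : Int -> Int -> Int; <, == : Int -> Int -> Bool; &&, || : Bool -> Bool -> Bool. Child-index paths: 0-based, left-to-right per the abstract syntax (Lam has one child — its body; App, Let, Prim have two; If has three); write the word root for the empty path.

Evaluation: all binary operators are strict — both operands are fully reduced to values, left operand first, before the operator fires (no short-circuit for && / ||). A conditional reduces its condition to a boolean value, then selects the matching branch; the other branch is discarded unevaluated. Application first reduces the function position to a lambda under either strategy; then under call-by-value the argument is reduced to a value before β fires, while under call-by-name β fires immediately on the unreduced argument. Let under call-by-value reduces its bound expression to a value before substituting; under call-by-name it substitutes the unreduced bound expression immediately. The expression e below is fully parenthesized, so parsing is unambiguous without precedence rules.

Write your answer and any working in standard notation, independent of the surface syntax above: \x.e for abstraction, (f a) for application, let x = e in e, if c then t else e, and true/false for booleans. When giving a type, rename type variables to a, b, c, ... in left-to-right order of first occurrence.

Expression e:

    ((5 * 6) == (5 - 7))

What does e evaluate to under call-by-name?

Answer: false

Derivation:
step 0: ((5 * 6) == (5 - 7))
step 1: [delta@0] (30 == (5 - 7))
step 2: [delta@1] (30 == -2)
step 3: [delta@root] false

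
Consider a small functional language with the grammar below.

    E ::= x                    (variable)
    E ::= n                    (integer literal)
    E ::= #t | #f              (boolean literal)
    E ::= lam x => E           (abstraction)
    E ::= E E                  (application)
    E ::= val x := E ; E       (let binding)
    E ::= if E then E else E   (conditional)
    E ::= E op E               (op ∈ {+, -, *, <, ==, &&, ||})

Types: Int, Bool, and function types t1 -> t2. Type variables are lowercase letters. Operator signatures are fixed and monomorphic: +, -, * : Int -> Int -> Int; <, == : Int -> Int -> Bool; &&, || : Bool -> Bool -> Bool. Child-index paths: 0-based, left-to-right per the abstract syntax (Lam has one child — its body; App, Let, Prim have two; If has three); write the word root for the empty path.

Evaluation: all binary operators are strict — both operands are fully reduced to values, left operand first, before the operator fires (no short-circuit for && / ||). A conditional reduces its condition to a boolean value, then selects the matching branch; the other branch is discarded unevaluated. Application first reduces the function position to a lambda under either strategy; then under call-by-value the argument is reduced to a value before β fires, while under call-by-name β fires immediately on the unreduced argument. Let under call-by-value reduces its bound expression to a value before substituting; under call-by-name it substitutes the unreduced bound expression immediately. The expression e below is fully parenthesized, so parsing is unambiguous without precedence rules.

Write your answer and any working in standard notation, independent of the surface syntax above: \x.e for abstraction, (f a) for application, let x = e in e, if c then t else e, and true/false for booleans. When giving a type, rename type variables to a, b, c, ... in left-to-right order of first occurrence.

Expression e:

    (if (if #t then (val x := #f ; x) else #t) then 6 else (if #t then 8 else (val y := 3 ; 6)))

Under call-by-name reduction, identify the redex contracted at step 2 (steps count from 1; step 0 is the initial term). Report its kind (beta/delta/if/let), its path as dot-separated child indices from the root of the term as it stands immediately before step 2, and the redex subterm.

Answer: let at 0 : (let x = false in x)

Working:
step 0: (if (if true then (let x = false in x) else true) then 6 else (if true then 8 else (let y = 3 in 6)))
step 1: [if@0] (if (let x = false in x) then 6 else (if true then 8 else (let y = 3 in 6)))
step 2: [let@0] (if false then 6 else (if true then 8 else (let y = 3 in 6)))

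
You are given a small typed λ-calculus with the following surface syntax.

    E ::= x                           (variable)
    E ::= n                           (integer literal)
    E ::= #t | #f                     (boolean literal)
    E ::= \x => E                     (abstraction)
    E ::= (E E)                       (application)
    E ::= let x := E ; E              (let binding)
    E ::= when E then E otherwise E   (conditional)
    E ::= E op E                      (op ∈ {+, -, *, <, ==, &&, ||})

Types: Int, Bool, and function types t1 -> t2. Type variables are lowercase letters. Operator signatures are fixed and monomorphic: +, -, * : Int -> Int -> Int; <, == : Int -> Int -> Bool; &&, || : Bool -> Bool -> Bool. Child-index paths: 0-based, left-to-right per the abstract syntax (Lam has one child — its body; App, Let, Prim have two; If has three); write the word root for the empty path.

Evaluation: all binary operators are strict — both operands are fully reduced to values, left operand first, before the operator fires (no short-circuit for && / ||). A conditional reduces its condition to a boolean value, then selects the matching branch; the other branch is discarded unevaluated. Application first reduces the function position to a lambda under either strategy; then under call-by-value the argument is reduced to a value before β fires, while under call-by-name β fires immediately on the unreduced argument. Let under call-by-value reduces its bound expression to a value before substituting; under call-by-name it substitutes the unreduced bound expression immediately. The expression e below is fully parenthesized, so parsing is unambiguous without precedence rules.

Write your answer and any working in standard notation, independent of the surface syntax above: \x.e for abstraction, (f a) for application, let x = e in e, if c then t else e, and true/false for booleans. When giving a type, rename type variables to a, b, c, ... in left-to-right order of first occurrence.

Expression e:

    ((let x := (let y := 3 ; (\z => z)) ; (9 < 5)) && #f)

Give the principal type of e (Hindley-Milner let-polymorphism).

Derivation:
let y : Int
z : a
\z._ : a -> a
let x : forall. a -> a
  unify Int ~ Int
  unify Int ~ Int
  unify Bool ~ Bool
  unify Bool ~ Bool

Answer: Bool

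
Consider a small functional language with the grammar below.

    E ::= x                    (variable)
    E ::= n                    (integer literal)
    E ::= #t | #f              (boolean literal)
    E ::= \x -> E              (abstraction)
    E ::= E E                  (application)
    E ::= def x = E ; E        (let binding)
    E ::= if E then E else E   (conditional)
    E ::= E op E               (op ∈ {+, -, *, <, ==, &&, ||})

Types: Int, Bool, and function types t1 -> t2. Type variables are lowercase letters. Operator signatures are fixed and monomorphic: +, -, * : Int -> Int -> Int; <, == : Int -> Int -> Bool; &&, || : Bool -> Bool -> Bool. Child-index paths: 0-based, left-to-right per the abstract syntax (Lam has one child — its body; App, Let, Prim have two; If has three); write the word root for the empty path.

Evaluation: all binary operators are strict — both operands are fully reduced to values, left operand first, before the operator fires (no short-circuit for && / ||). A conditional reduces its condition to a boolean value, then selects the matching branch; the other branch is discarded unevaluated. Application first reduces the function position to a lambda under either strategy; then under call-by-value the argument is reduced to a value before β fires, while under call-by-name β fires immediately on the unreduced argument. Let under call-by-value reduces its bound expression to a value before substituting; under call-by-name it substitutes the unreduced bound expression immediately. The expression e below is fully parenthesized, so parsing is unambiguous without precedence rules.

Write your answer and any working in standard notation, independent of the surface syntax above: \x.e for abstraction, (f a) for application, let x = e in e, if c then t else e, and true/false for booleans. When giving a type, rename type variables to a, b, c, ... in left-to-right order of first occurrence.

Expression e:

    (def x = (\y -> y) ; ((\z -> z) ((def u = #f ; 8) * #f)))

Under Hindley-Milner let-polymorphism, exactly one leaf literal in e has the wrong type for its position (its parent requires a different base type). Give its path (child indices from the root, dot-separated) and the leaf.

Answer: 1.1.1 : false

Derivation:
y : a
\y._ : a -> a
let x : forall. a -> a
z : b
\z._ : b -> b
let u : Bool
  unify Int ~ Int
  unify Bool ~ Int
  FAIL: mismatch Bool ~ Int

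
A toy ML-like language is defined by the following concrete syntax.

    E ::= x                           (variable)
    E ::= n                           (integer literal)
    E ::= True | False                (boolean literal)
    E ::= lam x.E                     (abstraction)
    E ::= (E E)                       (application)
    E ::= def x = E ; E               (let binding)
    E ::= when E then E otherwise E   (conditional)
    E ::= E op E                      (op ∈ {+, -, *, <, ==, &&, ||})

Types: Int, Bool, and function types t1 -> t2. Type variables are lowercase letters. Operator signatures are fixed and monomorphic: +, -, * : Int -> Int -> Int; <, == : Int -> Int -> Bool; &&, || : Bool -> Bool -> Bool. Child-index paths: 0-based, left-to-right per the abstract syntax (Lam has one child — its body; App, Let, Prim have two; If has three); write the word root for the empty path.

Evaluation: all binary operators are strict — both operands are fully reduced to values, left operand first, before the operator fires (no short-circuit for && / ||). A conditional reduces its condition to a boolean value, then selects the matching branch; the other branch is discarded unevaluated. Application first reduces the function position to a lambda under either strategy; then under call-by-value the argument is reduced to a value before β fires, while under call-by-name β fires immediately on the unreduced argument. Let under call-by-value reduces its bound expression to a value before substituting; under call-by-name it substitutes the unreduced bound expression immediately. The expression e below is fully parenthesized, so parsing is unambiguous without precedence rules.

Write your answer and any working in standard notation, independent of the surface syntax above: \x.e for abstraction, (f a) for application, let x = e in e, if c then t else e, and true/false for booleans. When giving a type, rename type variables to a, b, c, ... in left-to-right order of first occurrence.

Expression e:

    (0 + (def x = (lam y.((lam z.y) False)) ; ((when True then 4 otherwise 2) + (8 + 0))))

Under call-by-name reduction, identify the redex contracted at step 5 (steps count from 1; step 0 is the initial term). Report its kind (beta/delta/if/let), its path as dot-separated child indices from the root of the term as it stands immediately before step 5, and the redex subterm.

Answer: delta at root : (0 + 12)

Derivation:
step 0: (0 + (let x = (\y.((\z.y) false)) in ((if true then 4 else 2) + (8 + 0))))
step 1: [let@1] (0 + ((if true then 4 else 2) + (8 + 0)))
step 2: [if@1.0] (0 + (4 + (8 + 0)))
step 3: [delta@1.1] (0 + (4 + 8))
step 4: [delta@1] (0 + 12)
step 5: [delta@root] 12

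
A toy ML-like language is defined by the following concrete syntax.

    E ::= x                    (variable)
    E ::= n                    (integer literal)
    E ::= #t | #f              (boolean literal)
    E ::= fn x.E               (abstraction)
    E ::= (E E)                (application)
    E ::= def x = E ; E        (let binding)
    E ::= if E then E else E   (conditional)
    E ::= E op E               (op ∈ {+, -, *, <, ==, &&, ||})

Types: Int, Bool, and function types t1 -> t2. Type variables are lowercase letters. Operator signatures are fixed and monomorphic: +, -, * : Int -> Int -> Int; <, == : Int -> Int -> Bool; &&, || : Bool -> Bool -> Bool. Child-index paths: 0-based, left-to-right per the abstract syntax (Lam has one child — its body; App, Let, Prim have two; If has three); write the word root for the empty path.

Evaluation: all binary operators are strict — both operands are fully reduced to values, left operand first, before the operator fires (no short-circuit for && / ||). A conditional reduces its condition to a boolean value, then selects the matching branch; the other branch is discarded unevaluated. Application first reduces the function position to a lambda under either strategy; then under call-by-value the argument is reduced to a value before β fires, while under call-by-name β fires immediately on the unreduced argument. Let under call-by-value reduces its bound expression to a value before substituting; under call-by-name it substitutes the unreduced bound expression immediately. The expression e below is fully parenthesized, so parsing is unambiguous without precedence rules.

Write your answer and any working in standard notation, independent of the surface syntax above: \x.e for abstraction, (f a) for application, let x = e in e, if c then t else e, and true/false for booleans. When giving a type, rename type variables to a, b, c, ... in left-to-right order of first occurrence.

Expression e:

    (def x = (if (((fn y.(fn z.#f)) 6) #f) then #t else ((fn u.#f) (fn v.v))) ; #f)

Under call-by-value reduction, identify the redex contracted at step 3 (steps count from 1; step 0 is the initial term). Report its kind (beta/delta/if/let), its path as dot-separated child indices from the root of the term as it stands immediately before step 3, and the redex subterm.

Answer: if at 0 : (if false then true else ((\u.false) (\v.v)))

Trace:
step 0: (let x = (if (((\y.(\z.false)) 6) false) then true else ((\u.false) (\v.v))) in false)
step 1: [beta@0.0.0] (let x = (if ((\z.false) false) then true else ((\u.false) (\v.v))) in false)
step 2: [beta@0.0] (let x = (if false then true else ((\u.false) (\v.v))) in false)
step 3: [if@0] (let x = ((\u.false) (\v.v)) in false)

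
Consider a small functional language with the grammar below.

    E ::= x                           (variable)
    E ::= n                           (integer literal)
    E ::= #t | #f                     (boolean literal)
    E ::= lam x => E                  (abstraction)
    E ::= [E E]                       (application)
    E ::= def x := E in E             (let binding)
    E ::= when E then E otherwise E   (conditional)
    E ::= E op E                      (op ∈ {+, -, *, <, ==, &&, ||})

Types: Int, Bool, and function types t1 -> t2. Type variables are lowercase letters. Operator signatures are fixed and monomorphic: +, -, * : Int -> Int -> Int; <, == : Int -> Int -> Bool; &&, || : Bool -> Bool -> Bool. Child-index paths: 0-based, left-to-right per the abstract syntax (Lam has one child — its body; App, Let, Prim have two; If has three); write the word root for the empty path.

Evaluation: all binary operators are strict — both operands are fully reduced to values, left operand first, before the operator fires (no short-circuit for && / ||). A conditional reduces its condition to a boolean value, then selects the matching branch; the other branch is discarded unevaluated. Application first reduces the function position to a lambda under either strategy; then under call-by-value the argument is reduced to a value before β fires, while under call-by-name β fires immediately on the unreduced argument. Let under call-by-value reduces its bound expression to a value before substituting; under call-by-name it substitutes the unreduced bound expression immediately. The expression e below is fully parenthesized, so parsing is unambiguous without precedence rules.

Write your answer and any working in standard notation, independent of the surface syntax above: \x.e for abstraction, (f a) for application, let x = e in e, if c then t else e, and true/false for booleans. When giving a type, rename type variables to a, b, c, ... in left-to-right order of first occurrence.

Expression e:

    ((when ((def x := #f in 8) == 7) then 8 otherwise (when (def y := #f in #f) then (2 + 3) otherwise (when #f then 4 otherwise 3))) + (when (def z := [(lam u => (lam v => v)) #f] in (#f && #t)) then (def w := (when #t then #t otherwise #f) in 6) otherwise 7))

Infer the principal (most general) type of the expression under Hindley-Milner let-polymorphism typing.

Answer: Int

Trace:
let x : Bool
  unify Int ~ Int
  unify Int ~ Int
  unify Bool ~ Bool
let y : Bool
  unify Bool ~ Bool
  unify Int ~ Int
  unify Int ~ Int
  unify Bool ~ Bool
  unify Int ~ Int
  unify Int ~ Int
  unify Int ~ Int
  unify Int ~ Int
v : b
\v._ : b -> b
\u._ : a -> b -> b
  unify a -> b -> b ~ Bool -> c
  unify a ~ Bool
  unify b -> b ~ c
_ _ : b -> b
let z : forall. b -> b
  unify Bool ~ Bool
  unify Bool ~ Bool
  unify Bool ~ Bool
  unify Bool ~ Bool
  unify Bool ~ Bool
let w : Bool
  unify Int ~ Int
  unify Int ~ Int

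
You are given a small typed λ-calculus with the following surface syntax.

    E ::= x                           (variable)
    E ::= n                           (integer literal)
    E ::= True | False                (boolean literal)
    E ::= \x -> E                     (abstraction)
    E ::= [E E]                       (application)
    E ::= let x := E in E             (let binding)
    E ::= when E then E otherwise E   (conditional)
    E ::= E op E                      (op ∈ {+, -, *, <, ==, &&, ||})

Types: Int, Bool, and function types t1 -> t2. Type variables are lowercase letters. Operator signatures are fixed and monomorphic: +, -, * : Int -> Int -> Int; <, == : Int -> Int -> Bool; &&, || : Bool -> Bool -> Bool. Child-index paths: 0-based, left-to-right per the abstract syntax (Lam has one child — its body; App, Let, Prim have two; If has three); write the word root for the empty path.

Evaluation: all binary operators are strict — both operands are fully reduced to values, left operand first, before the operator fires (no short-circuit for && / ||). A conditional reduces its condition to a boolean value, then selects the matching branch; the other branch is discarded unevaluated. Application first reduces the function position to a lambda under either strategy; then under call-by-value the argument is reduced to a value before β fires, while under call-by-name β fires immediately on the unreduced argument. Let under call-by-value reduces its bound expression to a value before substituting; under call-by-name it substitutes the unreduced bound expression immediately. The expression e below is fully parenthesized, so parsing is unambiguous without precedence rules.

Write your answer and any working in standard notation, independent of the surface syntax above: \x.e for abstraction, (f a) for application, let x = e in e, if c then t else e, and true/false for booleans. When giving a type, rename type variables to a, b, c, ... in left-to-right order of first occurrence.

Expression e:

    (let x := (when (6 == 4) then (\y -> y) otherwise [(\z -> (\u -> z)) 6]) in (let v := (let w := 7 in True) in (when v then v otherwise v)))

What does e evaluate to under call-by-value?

Working:
step 0: (let x = (if (6 == 4) then (\y.y) else ((\z.(\u.z)) 6)) in (let v = (let w = 7 in true) in (if v then v else v)))
step 1: [delta@0.0] (let x = (if false then (\y.y) else ((\z.(\u.z)) 6)) in (let v = (let w = 7 in true) in (if v then v else v)))
step 2: [if@0] (let x = ((\z.(\u.z)) 6) in (let v = (let w = 7 in true) in (if v then v else v)))
step 3: [beta@0] (let x = (\u.6) in (let v = (let w = 7 in true) in (if v then v else v)))
step 4: [let@root] (let v = (let w = 7 in true) in (if v then v else v))
step 5: [let@0] (let v = true in (if v then v else v))
step 6: [let@root] (if true then true else true)
step 7: [if@root] true

Answer: true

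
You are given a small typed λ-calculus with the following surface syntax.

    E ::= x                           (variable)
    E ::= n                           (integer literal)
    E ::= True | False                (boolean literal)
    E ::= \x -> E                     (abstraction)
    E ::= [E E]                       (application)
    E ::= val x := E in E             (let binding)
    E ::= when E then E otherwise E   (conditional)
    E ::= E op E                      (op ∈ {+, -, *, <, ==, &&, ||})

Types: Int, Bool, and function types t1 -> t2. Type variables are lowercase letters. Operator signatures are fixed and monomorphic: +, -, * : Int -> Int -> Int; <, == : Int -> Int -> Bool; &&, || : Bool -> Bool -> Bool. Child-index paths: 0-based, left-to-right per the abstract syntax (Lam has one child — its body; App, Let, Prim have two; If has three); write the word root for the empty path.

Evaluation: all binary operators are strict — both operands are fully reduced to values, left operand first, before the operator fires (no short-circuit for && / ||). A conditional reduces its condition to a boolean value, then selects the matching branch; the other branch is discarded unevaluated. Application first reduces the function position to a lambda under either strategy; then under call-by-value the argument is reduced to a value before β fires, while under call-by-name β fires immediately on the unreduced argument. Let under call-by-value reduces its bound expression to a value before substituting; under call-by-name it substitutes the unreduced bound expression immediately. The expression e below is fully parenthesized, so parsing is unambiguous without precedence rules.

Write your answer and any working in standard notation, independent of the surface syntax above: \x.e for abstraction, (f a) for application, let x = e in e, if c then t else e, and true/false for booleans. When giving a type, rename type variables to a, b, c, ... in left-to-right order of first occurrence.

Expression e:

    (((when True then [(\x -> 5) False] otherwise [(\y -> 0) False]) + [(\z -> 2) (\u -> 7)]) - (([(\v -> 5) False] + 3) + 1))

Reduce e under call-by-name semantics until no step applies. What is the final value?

Answer: -2

Derivation:
step 0: (((if true then ((\x.5) false) else ((\y.0) false)) + ((\z.2) (\u.7))) - ((((\v.5) false) + 3) + 1))
step 1: [if@0.0] ((((\x.5) false) + ((\z.2) (\u.7))) - ((((\v.5) false) + 3) + 1))
step 2: [beta@0.0] ((5 + ((\z.2) (\u.7))) - ((((\v.5) false) + 3) + 1))
step 3: [beta@0.1] ((5 + 2) - ((((\v.5) false) + 3) + 1))
step 4: [delta@0] (7 - ((((\v.5) false) + 3) + 1))
step 5: [beta@1.0.0] (7 - ((5 + 3) + 1))
step 6: [delta@1.0] (7 - (8 + 1))
step 7: [delta@1] (7 - 9)
step 8: [delta@root] -2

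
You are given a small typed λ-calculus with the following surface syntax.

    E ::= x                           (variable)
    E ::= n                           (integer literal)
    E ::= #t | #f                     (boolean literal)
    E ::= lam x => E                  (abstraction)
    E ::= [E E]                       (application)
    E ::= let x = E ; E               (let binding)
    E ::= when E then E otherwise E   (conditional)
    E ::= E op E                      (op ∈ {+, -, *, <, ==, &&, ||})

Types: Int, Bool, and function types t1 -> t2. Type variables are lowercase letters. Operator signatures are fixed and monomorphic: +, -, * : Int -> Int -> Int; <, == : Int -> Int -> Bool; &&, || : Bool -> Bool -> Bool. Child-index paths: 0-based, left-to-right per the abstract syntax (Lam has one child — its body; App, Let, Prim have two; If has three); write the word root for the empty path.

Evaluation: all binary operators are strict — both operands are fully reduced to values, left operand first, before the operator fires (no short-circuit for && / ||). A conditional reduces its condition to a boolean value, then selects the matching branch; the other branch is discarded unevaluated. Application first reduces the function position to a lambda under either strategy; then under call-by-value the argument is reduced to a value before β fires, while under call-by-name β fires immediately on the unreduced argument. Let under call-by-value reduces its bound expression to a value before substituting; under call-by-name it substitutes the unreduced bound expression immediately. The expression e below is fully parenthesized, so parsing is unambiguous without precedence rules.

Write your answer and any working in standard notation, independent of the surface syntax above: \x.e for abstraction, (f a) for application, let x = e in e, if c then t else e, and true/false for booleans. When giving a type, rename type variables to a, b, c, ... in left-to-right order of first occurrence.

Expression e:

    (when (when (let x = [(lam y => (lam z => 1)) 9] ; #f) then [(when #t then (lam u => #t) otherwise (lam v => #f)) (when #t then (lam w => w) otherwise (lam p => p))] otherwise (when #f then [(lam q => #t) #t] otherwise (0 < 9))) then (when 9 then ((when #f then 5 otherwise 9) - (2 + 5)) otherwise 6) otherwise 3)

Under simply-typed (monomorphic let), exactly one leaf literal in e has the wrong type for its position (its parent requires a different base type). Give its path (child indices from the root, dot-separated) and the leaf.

Answer: 1.0 : 9

Working:
\z._ : b -> Int
\y._ : a -> b -> Int
  unify a -> b -> Int ~ Int -> c
  unify a ~ Int
  unify b -> Int ~ c
_ _ : b -> Int
let x : b -> Int
  unify Bool ~ Bool
  unify Bool ~ Bool
\u._ : d -> Bool
\v._ : e -> Bool
  unify d -> Bool ~ e -> Bool
  unify d ~ e
  unify Bool ~ Bool
  unify Bool ~ Bool
w : f
\w._ : f -> f
p : g
\p._ : g -> g
  unify f -> f ~ g -> g
  unify f ~ g
  unify g ~ g
  unify e -> Bool ~ (g -> g) -> h
  unify e ~ g -> g
  unify Bool ~ h
_ _ : Bool
  unify Bool ~ Bool
\q._ : i -> Bool
  unify i -> Bool ~ Bool -> j
  unify i ~ Bool
  unify Bool ~ j
_ _ : Bool
  unify Int ~ Int
  unify Int ~ Int
  unify Bool ~ Bool
  unify Bool ~ Bool
  unify Bool ~ Bool
  unify Int ~ Bool
  FAIL: mismatch Int ~ Bool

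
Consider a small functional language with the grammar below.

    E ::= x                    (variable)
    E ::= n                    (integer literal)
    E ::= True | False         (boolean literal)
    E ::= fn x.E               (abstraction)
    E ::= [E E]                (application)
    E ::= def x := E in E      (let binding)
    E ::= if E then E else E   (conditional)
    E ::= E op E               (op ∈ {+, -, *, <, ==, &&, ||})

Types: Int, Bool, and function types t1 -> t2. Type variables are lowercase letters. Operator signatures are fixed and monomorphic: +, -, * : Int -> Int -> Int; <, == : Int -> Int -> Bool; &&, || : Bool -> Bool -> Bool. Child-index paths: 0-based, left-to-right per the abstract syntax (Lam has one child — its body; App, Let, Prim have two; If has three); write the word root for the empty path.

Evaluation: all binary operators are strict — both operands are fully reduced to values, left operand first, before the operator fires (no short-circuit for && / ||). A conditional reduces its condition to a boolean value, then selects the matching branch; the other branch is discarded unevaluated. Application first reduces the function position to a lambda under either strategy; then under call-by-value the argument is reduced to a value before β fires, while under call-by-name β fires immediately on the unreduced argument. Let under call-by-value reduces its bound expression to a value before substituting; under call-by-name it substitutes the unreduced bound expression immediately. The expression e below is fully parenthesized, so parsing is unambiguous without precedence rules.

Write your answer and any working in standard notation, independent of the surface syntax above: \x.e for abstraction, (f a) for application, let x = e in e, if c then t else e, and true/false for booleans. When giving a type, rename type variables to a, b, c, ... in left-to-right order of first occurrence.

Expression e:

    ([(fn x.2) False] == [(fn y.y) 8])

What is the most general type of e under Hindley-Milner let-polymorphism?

Trace:
\x._ : a -> Int
  unify a -> Int ~ Bool -> b
  unify a ~ Bool
  unify Int ~ b
_ _ : Int
  unify Int ~ Int
y : c
\y._ : c -> c
  unify c -> c ~ Int -> d
  unify c ~ Int
  unify Int ~ d
_ _ : Int
  unify Int ~ Int

Answer: Bool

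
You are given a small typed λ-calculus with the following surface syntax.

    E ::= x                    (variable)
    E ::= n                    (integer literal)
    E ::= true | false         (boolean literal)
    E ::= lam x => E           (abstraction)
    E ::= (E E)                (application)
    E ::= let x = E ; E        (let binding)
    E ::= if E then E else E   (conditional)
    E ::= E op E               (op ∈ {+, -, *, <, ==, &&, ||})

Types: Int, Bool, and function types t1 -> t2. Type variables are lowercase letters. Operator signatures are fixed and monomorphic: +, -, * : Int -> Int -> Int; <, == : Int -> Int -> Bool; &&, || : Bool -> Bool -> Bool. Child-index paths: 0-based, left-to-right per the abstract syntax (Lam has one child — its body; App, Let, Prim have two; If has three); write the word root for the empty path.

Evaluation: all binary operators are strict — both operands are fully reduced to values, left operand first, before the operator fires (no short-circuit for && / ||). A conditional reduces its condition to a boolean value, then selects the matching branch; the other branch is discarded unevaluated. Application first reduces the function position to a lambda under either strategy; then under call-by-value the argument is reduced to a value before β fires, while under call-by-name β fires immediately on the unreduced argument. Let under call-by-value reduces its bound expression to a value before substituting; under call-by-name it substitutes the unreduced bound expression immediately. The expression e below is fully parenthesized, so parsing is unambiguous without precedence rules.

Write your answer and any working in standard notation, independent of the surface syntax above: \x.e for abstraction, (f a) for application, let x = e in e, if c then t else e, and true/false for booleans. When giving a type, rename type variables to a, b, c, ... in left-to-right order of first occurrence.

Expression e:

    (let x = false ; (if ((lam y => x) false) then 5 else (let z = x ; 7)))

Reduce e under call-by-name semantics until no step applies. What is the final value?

Answer: 7

Working:
step 0: (let x = false in (if ((\y.x) false) then 5 else (let z = x in 7)))
step 1: [let@root] (if ((\y.false) false) then 5 else (let z = false in 7))
step 2: [beta@0] (if false then 5 else (let z = false in 7))
step 3: [if@root] (let z = false in 7)
step 4: [let@root] 7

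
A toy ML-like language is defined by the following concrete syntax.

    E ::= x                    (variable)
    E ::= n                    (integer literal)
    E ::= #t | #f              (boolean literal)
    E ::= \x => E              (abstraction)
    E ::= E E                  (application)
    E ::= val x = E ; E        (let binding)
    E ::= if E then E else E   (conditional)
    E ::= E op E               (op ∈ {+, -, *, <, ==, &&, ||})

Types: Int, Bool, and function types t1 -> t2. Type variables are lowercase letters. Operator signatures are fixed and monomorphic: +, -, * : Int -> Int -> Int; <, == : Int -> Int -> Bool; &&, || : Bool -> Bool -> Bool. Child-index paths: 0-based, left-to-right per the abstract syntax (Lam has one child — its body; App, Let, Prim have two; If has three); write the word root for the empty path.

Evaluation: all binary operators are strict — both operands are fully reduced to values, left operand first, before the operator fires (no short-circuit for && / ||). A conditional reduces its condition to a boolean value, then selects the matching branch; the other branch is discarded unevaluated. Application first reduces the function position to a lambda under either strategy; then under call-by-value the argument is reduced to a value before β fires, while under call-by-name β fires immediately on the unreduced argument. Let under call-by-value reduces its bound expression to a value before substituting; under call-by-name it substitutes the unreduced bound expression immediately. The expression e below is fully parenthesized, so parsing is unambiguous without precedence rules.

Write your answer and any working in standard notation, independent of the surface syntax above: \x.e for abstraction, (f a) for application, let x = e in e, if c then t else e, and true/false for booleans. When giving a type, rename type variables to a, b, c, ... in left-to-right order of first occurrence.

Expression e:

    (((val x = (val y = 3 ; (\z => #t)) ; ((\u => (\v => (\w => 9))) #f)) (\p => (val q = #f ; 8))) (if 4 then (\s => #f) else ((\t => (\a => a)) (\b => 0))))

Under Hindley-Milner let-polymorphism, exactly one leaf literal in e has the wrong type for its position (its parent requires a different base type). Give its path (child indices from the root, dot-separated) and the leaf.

Answer: 1.0 : 4

Derivation:
let y : Int
\z._ : a -> Bool
let x : forall. a -> Bool
\w._ : d -> Int
\v._ : c -> d -> Int
\u._ : b -> c -> d -> Int
  unify b -> c -> d -> Int ~ Bool -> e
  unify b ~ Bool
  unify c -> d -> Int ~ e
_ _ : c -> d -> Int
let q : Bool
\p._ : f -> Int
  unify c -> d -> Int ~ (f -> Int) -> g
  unify c ~ f -> Int
  unify d -> Int ~ g
_ _ : d -> Int
  unify Int ~ Bool
  FAIL: mismatch Int ~ Bool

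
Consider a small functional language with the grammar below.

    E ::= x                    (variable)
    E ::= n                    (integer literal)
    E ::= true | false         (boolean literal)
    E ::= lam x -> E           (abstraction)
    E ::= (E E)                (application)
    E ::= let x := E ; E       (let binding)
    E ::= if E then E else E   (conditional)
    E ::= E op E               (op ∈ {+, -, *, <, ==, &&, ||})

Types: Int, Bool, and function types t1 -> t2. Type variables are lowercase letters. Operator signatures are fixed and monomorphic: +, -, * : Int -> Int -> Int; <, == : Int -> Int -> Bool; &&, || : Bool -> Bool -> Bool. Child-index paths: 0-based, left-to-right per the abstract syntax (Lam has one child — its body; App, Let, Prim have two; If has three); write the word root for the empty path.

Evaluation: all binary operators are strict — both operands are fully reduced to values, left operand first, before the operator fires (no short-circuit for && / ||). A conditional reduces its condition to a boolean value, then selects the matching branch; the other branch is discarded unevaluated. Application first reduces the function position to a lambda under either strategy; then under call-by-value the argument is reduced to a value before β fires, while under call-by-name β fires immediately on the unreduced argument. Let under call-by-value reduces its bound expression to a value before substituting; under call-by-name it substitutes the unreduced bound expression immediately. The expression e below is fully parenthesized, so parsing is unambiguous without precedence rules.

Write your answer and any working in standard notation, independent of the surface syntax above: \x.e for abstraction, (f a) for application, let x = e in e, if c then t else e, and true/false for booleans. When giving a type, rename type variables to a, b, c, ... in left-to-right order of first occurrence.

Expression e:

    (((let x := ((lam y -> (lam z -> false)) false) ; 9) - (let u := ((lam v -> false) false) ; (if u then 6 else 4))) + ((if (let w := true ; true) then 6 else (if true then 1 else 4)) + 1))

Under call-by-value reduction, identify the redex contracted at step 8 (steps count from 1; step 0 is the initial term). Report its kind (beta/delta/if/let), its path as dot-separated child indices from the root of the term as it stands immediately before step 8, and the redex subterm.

Trace:
step 0: (((let x = ((\y.(\z.false)) false) in 9) - (let u = ((\v.false) false) in (if u then 6 else 4))) + ((if (let w = true in true) then 6 else (if true then 1 else 4)) + 1))
step 1: [beta@0.0.0] (((let x = (\z.false) in 9) - (let u = ((\v.false) false) in (if u then 6 else 4))) + ((if (let w = true in true) then 6 else (if true then 1 else 4)) + 1))
step 2: [let@0.0] ((9 - (let u = ((\v.false) false) in (if u then 6 else 4))) + ((if (let w = true in true) then 6 else (if true then 1 else 4)) + 1))
step 3: [beta@0.1.0] ((9 - (let u = false in (if u then 6 else 4))) + ((if (let w = true in true) then 6 else (if true then 1 else 4)) + 1))
step 4: [let@0.1] ((9 - (if false then 6 else 4)) + ((if (let w = true in true) then 6 else (if true then 1 else 4)) + 1))
step 5: [if@0.1] ((9 - 4) + ((if (let w = true in true) then 6 else (if true then 1 else 4)) + 1))
step 6: [delta@0] (5 + ((if (let w = true in true) then 6 else (if true then 1 else 4)) + 1))
step 7: [let@1.0.0] (5 + ((if true then 6 else (if true then 1 else 4)) + 1))
step 8: [if@1.0] (5 + (6 + 1))

Answer: if at 1.0 : (if true then 6 else (if true then 1 else 4))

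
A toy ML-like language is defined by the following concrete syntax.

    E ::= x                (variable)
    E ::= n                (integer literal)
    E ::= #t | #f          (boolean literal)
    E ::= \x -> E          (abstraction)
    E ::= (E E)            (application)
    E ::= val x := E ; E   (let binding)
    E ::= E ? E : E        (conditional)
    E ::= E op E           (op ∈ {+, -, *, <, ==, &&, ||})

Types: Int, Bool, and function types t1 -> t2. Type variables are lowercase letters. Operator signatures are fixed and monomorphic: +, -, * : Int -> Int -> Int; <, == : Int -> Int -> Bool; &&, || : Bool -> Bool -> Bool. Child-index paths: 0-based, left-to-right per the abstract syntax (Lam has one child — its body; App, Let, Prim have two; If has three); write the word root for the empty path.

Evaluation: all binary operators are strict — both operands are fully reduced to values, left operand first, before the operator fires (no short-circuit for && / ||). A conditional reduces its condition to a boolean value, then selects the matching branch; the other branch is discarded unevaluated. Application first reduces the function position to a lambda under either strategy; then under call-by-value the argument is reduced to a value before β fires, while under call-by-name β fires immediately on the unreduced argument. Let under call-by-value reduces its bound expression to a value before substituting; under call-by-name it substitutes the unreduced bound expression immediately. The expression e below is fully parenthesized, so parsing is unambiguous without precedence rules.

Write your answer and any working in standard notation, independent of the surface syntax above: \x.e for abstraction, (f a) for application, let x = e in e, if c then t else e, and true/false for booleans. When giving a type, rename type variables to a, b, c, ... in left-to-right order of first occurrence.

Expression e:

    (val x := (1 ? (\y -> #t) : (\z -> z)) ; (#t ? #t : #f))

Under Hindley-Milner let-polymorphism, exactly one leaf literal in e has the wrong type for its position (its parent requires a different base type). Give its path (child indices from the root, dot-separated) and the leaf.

Answer: 0.0 : 1

Trace:
  unify Int ~ Bool
  FAIL: mismatch Int ~ Bool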